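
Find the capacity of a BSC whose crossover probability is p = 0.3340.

For BSC with error probability p:
C = 1 - H(p) where H(p) is binary entropy
H(0.3340) = -0.3340 × log₂(0.3340) - 0.6660 × log₂(0.6660)
H(p) = 0.9190
C = 1 - 0.9190 = 0.0810 bits/use


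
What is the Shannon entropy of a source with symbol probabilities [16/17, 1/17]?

H(X) = -Σ p(x) log₂ p(x)
  -16/17 × log₂(16/17) = 0.0823
  -1/17 × log₂(1/17) = 0.2404
H(X) = 0.3228 bits


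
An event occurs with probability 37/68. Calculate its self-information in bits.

Information content I(x) = -log₂(p(x))
I = -log₂(37/68) = -log₂(0.5441)
I = 0.8780 bits


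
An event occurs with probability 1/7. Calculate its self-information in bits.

Information content I(x) = -log₂(p(x))
I = -log₂(1/7) = -log₂(0.1429)
I = 2.8074 bits


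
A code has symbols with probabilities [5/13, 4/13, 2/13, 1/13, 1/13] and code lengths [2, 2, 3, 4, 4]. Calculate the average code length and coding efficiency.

Average length L = Σ p_i × l_i = 2.4615 bits
Entropy H = 2.0382 bits
Efficiency η = H/L × 100% = 82.80%


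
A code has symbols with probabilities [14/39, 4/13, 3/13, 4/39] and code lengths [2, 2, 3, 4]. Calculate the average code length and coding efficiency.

Average length L = Σ p_i × l_i = 2.4359 bits
Entropy H = 1.8789 bits
Efficiency η = H/L × 100% = 77.14%


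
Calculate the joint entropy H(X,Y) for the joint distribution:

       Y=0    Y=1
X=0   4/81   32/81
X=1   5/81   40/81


H(X,Y) = -Σ p(x,y) log₂ p(x,y)
  p(0,0)=4/81: -0.0494 × log₂(0.0494) = 0.2143
  p(0,1)=32/81: -0.3951 × log₂(0.3951) = 0.5293
  p(1,0)=5/81: -0.0617 × log₂(0.0617) = 0.2480
  p(1,1)=40/81: -0.4938 × log₂(0.4938) = 0.5027
H(X,Y) = 1.4943 bits


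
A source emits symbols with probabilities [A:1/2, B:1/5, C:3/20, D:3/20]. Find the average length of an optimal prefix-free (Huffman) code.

Huffman tree construction:
Combine smallest probabilities repeatedly
Resulting codes:
  A: 0 (length 1)
  B: 10 (length 2)
  C: 110 (length 3)
  D: 111 (length 3)
Average length = Σ p(s) × length(s) = 1.8000 bits


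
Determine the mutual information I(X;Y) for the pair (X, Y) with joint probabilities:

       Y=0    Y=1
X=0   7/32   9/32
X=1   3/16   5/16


H(X) = 1.0000, H(Y) = 0.9745, H(X,Y) = 1.9716
I(X;Y) = H(X) + H(Y) - H(X,Y) = 0.0029 bits


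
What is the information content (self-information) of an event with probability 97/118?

Information content I(x) = -log₂(p(x))
I = -log₂(97/118) = -log₂(0.8220)
I = 0.2827 bits


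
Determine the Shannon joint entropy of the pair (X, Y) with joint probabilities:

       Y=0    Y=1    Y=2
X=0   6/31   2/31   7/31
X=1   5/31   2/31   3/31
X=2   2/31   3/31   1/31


H(X,Y) = -Σ p(x,y) log₂ p(x,y)
  p(0,0)=6/31: -0.1935 × log₂(0.1935) = 0.4586
  p(0,1)=2/31: -0.0645 × log₂(0.0645) = 0.2551
  p(0,2)=7/31: -0.2258 × log₂(0.2258) = 0.4848
  p(1,0)=5/31: -0.1613 × log₂(0.1613) = 0.4246
  p(1,1)=2/31: -0.0645 × log₂(0.0645) = 0.2551
  p(1,2)=3/31: -0.0968 × log₂(0.0968) = 0.3261
  p(2,0)=2/31: -0.0645 × log₂(0.0645) = 0.2551
  p(2,1)=3/31: -0.0968 × log₂(0.0968) = 0.3261
  p(2,2)=1/31: -0.0323 × log₂(0.0323) = 0.1598
H(X,Y) = 2.9451 bits


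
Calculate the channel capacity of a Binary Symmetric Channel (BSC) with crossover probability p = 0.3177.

For BSC with error probability p:
C = 1 - H(p) where H(p) is binary entropy
H(0.3177) = -0.3177 × log₂(0.3177) - 0.6823 × log₂(0.6823)
H(p) = 0.9019
C = 1 - 0.9019 = 0.0981 bits/use


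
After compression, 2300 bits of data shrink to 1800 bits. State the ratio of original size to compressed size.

Compression ratio = Original / Compressed
= 2300 / 1800 = 1.28:1


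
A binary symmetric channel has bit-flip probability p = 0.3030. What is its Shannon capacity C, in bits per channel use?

For BSC with error probability p:
C = 1 - H(p) where H(p) is binary entropy
H(0.3030) = -0.3030 × log₂(0.3030) - 0.6970 × log₂(0.6970)
H(p) = 0.8849
C = 1 - 0.8849 = 0.1151 bits/use


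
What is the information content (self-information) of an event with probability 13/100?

Information content I(x) = -log₂(p(x))
I = -log₂(13/100) = -log₂(0.1300)
I = 2.9434 bits


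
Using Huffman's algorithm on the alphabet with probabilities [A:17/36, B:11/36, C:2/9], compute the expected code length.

Huffman tree construction:
Combine smallest probabilities repeatedly
Resulting codes:
  A: 0 (length 1)
  B: 11 (length 2)
  C: 10 (length 2)
Average length = Σ p(s) × length(s) = 1.5278 bits


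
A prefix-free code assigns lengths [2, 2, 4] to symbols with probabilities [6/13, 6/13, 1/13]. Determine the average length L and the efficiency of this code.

Average length L = Σ p_i × l_i = 2.1538 bits
Entropy H = 1.3143 bits
Efficiency η = H/L × 100% = 61.02%


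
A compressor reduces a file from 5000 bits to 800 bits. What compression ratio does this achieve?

Compression ratio = Original / Compressed
= 5000 / 800 = 6.25:1


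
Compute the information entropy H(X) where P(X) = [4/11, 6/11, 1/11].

H(X) = -Σ p(x) log₂ p(x)
  -4/11 × log₂(4/11) = 0.5307
  -6/11 × log₂(6/11) = 0.4770
  -1/11 × log₂(1/11) = 0.3145
H(X) = 1.3222 bits


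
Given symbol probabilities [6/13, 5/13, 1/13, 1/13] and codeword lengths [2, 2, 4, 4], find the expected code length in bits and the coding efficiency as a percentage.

Average length L = Σ p_i × l_i = 2.3077 bits
Entropy H = 1.6143 bits
Efficiency η = H/L × 100% = 69.95%


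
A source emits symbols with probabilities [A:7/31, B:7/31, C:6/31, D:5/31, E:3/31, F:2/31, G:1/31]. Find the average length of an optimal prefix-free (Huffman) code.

Huffman tree construction:
Combine smallest probabilities repeatedly
Resulting codes:
  A: 01 (length 2)
  B: 10 (length 2)
  C: 111 (length 3)
  D: 110 (length 3)
  E: 000 (length 3)
  F: 0011 (length 4)
  G: 0010 (length 4)
Average length = Σ p(s) × length(s) = 2.6452 bits


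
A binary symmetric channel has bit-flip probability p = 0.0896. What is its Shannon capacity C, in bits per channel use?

For BSC with error probability p:
C = 1 - H(p) where H(p) is binary entropy
H(0.0896) = -0.0896 × log₂(0.0896) - 0.9104 × log₂(0.9104)
H(p) = 0.4351
C = 1 - 0.4351 = 0.5649 bits/use


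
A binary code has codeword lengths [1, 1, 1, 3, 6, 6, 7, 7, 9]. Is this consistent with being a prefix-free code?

Kraft inequality: Σ 2^(-l_i) ≤ 1 for prefix-free code
Calculating: 2^(-1) + 2^(-1) + 2^(-1) + 2^(-3) + 2^(-6) + 2^(-6) + 2^(-7) + 2^(-7) + 2^(-9)
= 0.5 + 0.5 + 0.5 + 0.125 + 0.015625 + 0.015625 + 0.0078125 + 0.0078125 + 0.001953125
= 1.6738
Since 1.6738 > 1, prefix-free code does not exist


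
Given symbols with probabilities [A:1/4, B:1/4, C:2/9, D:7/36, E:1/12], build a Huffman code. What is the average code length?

Huffman tree construction:
Combine smallest probabilities repeatedly
Resulting codes:
  A: 01 (length 2)
  B: 10 (length 2)
  C: 00 (length 2)
  D: 111 (length 3)
  E: 110 (length 3)
Average length = Σ p(s) × length(s) = 2.2778 bits


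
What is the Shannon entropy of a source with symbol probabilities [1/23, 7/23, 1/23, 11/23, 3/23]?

H(X) = -Σ p(x) log₂ p(x)
  -1/23 × log₂(1/23) = 0.1967
  -7/23 × log₂(7/23) = 0.5223
  -1/23 × log₂(1/23) = 0.1967
  -11/23 × log₂(11/23) = 0.5089
  -3/23 × log₂(3/23) = 0.3833
H(X) = 1.8079 bits


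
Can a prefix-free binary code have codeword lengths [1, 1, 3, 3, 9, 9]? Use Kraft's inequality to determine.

Kraft inequality: Σ 2^(-l_i) ≤ 1 for prefix-free code
Calculating: 2^(-1) + 2^(-1) + 2^(-3) + 2^(-3) + 2^(-9) + 2^(-9)
= 0.5 + 0.5 + 0.125 + 0.125 + 0.001953125 + 0.001953125
= 1.2539
Since 1.2539 > 1, prefix-free code does not exist


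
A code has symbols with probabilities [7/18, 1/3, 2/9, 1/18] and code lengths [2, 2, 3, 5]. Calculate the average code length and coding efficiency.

Average length L = Σ p_i × l_i = 2.3889 bits
Entropy H = 1.7721 bits
Efficiency η = H/L × 100% = 74.18%


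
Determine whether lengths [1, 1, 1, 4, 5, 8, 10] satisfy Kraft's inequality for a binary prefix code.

Kraft inequality: Σ 2^(-l_i) ≤ 1 for prefix-free code
Calculating: 2^(-1) + 2^(-1) + 2^(-1) + 2^(-4) + 2^(-5) + 2^(-8) + 2^(-10)
= 0.5 + 0.5 + 0.5 + 0.0625 + 0.03125 + 0.00390625 + 0.0009765625
= 1.5986
Since 1.5986 > 1, prefix-free code does not exist


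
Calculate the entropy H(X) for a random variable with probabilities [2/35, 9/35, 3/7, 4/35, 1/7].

H(X) = -Σ p(x) log₂ p(x)
  -2/35 × log₂(2/35) = 0.2360
  -9/35 × log₂(9/35) = 0.5038
  -3/7 × log₂(3/7) = 0.5239
  -4/35 × log₂(4/35) = 0.3576
  -1/7 × log₂(1/7) = 0.4011
H(X) = 2.0224 bits


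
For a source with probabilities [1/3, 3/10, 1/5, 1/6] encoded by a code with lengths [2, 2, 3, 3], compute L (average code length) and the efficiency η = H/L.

Average length L = Σ p_i × l_i = 2.3667 bits
Entropy H = 1.9446 bits
Efficiency η = H/L × 100% = 82.17%


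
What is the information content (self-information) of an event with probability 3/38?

Information content I(x) = -log₂(p(x))
I = -log₂(3/38) = -log₂(0.0789)
I = 3.6630 bits


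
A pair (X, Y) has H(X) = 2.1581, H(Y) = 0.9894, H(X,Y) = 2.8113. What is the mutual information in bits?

I(X;Y) = H(X) + H(Y) - H(X,Y)
I(X;Y) = 2.1581 + 0.9894 - 2.8113 = 0.3362 bits


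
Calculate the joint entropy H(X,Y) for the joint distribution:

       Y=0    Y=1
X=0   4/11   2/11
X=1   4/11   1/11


H(X,Y) = -Σ p(x,y) log₂ p(x,y)
  p(0,0)=4/11: -0.3636 × log₂(0.3636) = 0.5307
  p(0,1)=2/11: -0.1818 × log₂(0.1818) = 0.4472
  p(1,0)=4/11: -0.3636 × log₂(0.3636) = 0.5307
  p(1,1)=1/11: -0.0909 × log₂(0.0909) = 0.3145
H(X,Y) = 1.8231 bits


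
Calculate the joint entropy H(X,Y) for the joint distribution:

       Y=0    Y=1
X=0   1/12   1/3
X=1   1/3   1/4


H(X,Y) = -Σ p(x,y) log₂ p(x,y)
  p(0,0)=1/12: -0.0833 × log₂(0.0833) = 0.2987
  p(0,1)=1/3: -0.3333 × log₂(0.3333) = 0.5283
  p(1,0)=1/3: -0.3333 × log₂(0.3333) = 0.5283
  p(1,1)=1/4: -0.2500 × log₂(0.2500) = 0.5000
H(X,Y) = 1.8554 bits


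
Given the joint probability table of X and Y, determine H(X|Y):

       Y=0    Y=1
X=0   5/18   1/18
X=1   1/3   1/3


H(X|Y) = Σ_y p(y) H(X|Y=y)
  p(Y=0) = 11/18, H(X|Y=0) = 0.9940
  p(Y=1) = 7/18, H(X|Y=1) = 0.5917
H(X|Y) = 0.6111×0.9940 + 0.3889×0.5917 = 0.8376 bits


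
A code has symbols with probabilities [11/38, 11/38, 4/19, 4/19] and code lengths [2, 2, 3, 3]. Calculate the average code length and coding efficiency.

Average length L = Σ p_i × l_i = 2.4211 bits
Entropy H = 1.9819 bits
Efficiency η = H/L × 100% = 81.86%


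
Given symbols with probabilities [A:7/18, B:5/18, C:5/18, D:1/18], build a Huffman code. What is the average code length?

Huffman tree construction:
Combine smallest probabilities repeatedly
Resulting codes:
  A: 0 (length 1)
  B: 111 (length 3)
  C: 10 (length 2)
  D: 110 (length 3)
Average length = Σ p(s) × length(s) = 1.9444 bits


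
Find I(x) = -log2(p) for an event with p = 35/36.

Information content I(x) = -log₂(p(x))
I = -log₂(35/36) = -log₂(0.9722)
I = 0.0406 bits


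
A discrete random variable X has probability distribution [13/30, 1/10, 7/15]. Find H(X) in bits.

H(X) = -Σ p(x) log₂ p(x)
  -13/30 × log₂(13/30) = 0.5228
  -1/10 × log₂(1/10) = 0.3322
  -7/15 × log₂(7/15) = 0.5131
H(X) = 1.3681 bits


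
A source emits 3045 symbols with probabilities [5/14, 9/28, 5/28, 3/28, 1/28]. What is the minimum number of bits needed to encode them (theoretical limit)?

Entropy H = 2.0176 bits/symbol
Minimum bits = H × n = 2.0176 × 3045
= 6143.59 bits


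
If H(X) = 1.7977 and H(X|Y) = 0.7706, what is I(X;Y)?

I(X;Y) = H(X) - H(X|Y)
I(X;Y) = 1.7977 - 0.7706 = 1.0271 bits


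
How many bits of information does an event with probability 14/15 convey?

Information content I(x) = -log₂(p(x))
I = -log₂(14/15) = -log₂(0.9333)
I = 0.0995 bits


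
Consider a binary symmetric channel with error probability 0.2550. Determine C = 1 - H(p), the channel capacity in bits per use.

For BSC with error probability p:
C = 1 - H(p) where H(p) is binary entropy
H(0.2550) = -0.2550 × log₂(0.2550) - 0.7450 × log₂(0.7450)
H(p) = 0.8191
C = 1 - 0.8191 = 0.1809 bits/use


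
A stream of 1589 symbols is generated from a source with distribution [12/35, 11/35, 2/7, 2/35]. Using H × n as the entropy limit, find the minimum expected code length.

Entropy H = 1.8066 bits/symbol
Minimum bits = H × n = 1.8066 × 1589
= 2870.75 bits


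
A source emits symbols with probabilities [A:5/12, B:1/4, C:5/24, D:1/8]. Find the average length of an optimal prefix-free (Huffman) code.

Huffman tree construction:
Combine smallest probabilities repeatedly
Resulting codes:
  A: 0 (length 1)
  B: 10 (length 2)
  C: 111 (length 3)
  D: 110 (length 3)
Average length = Σ p(s) × length(s) = 1.9167 bits


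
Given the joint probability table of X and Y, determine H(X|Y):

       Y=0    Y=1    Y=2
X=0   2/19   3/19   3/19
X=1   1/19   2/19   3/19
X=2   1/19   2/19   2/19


H(X|Y) = Σ_y p(y) H(X|Y=y)
  p(Y=0) = 4/19, H(X|Y=0) = 1.5000
  p(Y=1) = 7/19, H(X|Y=1) = 1.5567
  p(Y=2) = 8/19, H(X|Y=2) = 1.5613
H(X|Y) = 0.2105×1.5000 + 0.3684×1.5567 + 0.4211×1.5613 = 1.5467 bits


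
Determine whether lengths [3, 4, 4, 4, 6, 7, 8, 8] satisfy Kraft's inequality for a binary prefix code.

Kraft inequality: Σ 2^(-l_i) ≤ 1 for prefix-free code
Calculating: 2^(-3) + 2^(-4) + 2^(-4) + 2^(-4) + 2^(-6) + 2^(-7) + 2^(-8) + 2^(-8)
= 0.125 + 0.0625 + 0.0625 + 0.0625 + 0.015625 + 0.0078125 + 0.00390625 + 0.00390625
= 0.3438
Since 0.3438 ≤ 1, prefix-free code exists


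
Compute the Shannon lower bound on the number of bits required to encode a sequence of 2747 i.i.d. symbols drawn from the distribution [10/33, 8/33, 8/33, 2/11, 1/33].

Entropy H = 2.1132 bits/symbol
Minimum bits = H × n = 2.1132 × 2747
= 5804.99 bits


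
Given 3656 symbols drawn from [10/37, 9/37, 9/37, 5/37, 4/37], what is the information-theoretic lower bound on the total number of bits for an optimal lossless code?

Entropy H = 2.2395 bits/symbol
Minimum bits = H × n = 2.2395 × 3656
= 8187.68 bits


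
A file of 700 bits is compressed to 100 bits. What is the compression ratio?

Compression ratio = Original / Compressed
= 700 / 100 = 7.00:1


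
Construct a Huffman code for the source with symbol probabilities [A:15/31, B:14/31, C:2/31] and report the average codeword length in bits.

Huffman tree construction:
Combine smallest probabilities repeatedly
Resulting codes:
  A: 0 (length 1)
  B: 11 (length 2)
  C: 10 (length 2)
Average length = Σ p(s) × length(s) = 1.5161 bits


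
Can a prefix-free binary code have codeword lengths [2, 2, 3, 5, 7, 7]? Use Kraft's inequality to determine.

Kraft inequality: Σ 2^(-l_i) ≤ 1 for prefix-free code
Calculating: 2^(-2) + 2^(-2) + 2^(-3) + 2^(-5) + 2^(-7) + 2^(-7)
= 0.25 + 0.25 + 0.125 + 0.03125 + 0.0078125 + 0.0078125
= 0.6719
Since 0.6719 ≤ 1, prefix-free code exists


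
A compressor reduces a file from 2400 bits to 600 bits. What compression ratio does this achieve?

Compression ratio = Original / Compressed
= 2400 / 600 = 4.00:1


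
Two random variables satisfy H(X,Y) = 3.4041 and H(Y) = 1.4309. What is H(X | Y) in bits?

Chain rule: H(X,Y) = H(X|Y) + H(Y)
H(X|Y) = H(X,Y) - H(Y) = 3.4041 - 1.4309 = 1.9732 bits


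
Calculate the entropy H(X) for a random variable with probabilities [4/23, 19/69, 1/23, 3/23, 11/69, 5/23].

H(X) = -Σ p(x) log₂ p(x)
  -4/23 × log₂(4/23) = 0.4389
  -19/69 × log₂(19/69) = 0.5123
  -1/23 × log₂(1/23) = 0.1967
  -3/23 × log₂(3/23) = 0.3833
  -11/69 × log₂(11/69) = 0.4223
  -5/23 × log₂(5/23) = 0.4786
H(X) = 2.4321 bits


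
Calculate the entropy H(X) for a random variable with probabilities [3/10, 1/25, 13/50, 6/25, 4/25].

H(X) = -Σ p(x) log₂ p(x)
  -3/10 × log₂(3/10) = 0.5211
  -1/25 × log₂(1/25) = 0.1858
  -13/50 × log₂(13/50) = 0.5053
  -6/25 × log₂(6/25) = 0.4941
  -4/25 × log₂(4/25) = 0.4230
H(X) = 2.1293 bits


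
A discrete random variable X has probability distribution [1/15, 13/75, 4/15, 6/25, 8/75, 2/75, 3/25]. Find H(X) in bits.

H(X) = -Σ p(x) log₂ p(x)
  -1/15 × log₂(1/15) = 0.2605
  -13/75 × log₂(13/75) = 0.4383
  -4/15 × log₂(4/15) = 0.5085
  -6/25 × log₂(6/25) = 0.4941
  -8/75 × log₂(8/75) = 0.3444
  -2/75 × log₂(2/75) = 0.1394
  -3/25 × log₂(3/25) = 0.3671
H(X) = 2.5523 bits


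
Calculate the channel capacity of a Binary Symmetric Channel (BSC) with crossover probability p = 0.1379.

For BSC with error probability p:
C = 1 - H(p) where H(p) is binary entropy
H(0.1379) = -0.1379 × log₂(0.1379) - 0.8621 × log₂(0.8621)
H(p) = 0.5787
C = 1 - 0.5787 = 0.4213 bits/use


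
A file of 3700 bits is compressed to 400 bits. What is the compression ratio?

Compression ratio = Original / Compressed
= 3700 / 400 = 9.25:1


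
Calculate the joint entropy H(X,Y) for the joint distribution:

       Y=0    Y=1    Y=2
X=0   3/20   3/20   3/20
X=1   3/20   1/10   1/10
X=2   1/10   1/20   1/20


H(X,Y) = -Σ p(x,y) log₂ p(x,y)
  p(0,0)=3/20: -0.1500 × log₂(0.1500) = 0.4105
  p(0,1)=3/20: -0.1500 × log₂(0.1500) = 0.4105
  p(0,2)=3/20: -0.1500 × log₂(0.1500) = 0.4105
  p(1,0)=3/20: -0.1500 × log₂(0.1500) = 0.4105
  p(1,1)=1/10: -0.1000 × log₂(0.1000) = 0.3322
  p(1,2)=1/10: -0.1000 × log₂(0.1000) = 0.3322
  p(2,0)=1/10: -0.1000 × log₂(0.1000) = 0.3322
  p(2,1)=1/20: -0.0500 × log₂(0.0500) = 0.2161
  p(2,2)=1/20: -0.0500 × log₂(0.0500) = 0.2161
H(X,Y) = 3.0710 bits


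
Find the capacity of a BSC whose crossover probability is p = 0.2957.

For BSC with error probability p:
C = 1 - H(p) where H(p) is binary entropy
H(0.2957) = -0.2957 × log₂(0.2957) - 0.7043 × log₂(0.7043)
H(p) = 0.8760
C = 1 - 0.8760 = 0.1240 bits/use


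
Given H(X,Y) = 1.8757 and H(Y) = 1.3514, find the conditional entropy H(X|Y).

Chain rule: H(X,Y) = H(X|Y) + H(Y)
H(X|Y) = H(X,Y) - H(Y) = 1.8757 - 1.3514 = 0.5243 bits


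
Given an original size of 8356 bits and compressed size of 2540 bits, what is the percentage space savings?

Space savings = (1 - Compressed/Original) × 100%
= (1 - 2540/8356) × 100%
= 69.60%


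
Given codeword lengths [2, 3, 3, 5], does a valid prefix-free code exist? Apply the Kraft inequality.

Kraft inequality: Σ 2^(-l_i) ≤ 1 for prefix-free code
Calculating: 2^(-2) + 2^(-3) + 2^(-3) + 2^(-5)
= 0.25 + 0.125 + 0.125 + 0.03125
= 0.5312
Since 0.5312 ≤ 1, prefix-free code exists


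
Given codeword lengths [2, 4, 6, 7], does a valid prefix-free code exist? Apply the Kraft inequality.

Kraft inequality: Σ 2^(-l_i) ≤ 1 for prefix-free code
Calculating: 2^(-2) + 2^(-4) + 2^(-6) + 2^(-7)
= 0.25 + 0.0625 + 0.015625 + 0.0078125
= 0.3359
Since 0.3359 ≤ 1, prefix-free code exists


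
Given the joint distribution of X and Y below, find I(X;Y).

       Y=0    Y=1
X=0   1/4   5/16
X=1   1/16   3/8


H(X) = 0.9887, H(Y) = 0.8960, H(X,Y) = 1.8050
I(X;Y) = H(X) + H(Y) - H(X,Y) = 0.0797 bits


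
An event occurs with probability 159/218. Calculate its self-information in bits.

Information content I(x) = -log₂(p(x))
I = -log₂(159/218) = -log₂(0.7294)
I = 0.4553 bits


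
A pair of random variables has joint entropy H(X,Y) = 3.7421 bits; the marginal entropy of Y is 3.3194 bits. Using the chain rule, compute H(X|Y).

Chain rule: H(X,Y) = H(X|Y) + H(Y)
H(X|Y) = H(X,Y) - H(Y) = 3.7421 - 3.3194 = 0.4227 bits


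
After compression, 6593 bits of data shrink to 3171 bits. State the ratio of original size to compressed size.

Compression ratio = Original / Compressed
= 6593 / 3171 = 2.08:1


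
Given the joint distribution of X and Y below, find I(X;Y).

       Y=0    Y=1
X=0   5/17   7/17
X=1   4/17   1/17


H(X) = 0.8740, H(Y) = 0.9975, H(X,Y) = 1.7780
I(X;Y) = H(X) + H(Y) - H(X,Y) = 0.0935 bits


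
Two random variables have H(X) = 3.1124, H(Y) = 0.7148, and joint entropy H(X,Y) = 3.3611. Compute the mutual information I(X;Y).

I(X;Y) = H(X) + H(Y) - H(X,Y)
I(X;Y) = 3.1124 + 0.7148 - 3.3611 = 0.4661 bits


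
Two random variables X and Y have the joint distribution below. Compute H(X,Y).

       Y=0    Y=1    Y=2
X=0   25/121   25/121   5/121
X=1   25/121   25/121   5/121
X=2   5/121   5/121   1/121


H(X,Y) = -Σ p(x,y) log₂ p(x,y)
  p(0,0)=25/121: -0.2066 × log₂(0.2066) = 0.4700
  p(0,1)=25/121: -0.2066 × log₂(0.2066) = 0.4700
  p(0,2)=5/121: -0.0413 × log₂(0.0413) = 0.1900
  p(1,0)=25/121: -0.2066 × log₂(0.2066) = 0.4700
  p(1,1)=25/121: -0.2066 × log₂(0.2066) = 0.4700
  p(1,2)=5/121: -0.0413 × log₂(0.0413) = 0.1900
  p(2,0)=5/121: -0.0413 × log₂(0.0413) = 0.1900
  p(2,1)=5/121: -0.0413 × log₂(0.0413) = 0.1900
  p(2,2)=1/121: -0.0083 × log₂(0.0083) = 0.0572
H(X,Y) = 2.6972 bits


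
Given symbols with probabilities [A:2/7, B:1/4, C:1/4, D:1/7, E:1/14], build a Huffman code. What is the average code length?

Huffman tree construction:
Combine smallest probabilities repeatedly
Resulting codes:
  A: 11 (length 2)
  B: 01 (length 2)
  C: 10 (length 2)
  D: 001 (length 3)
  E: 000 (length 3)
Average length = Σ p(s) × length(s) = 2.2143 bits


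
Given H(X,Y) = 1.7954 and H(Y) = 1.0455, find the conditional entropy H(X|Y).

Chain rule: H(X,Y) = H(X|Y) + H(Y)
H(X|Y) = H(X,Y) - H(Y) = 1.7954 - 1.0455 = 0.7499 bits


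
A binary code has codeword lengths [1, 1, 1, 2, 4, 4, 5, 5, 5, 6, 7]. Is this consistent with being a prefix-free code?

Kraft inequality: Σ 2^(-l_i) ≤ 1 for prefix-free code
Calculating: 2^(-1) + 2^(-1) + 2^(-1) + 2^(-2) + 2^(-4) + 2^(-4) + 2^(-5) + 2^(-5) + 2^(-5) + 2^(-6) + 2^(-7)
= 0.5 + 0.5 + 0.5 + 0.25 + 0.0625 + 0.0625 + 0.03125 + 0.03125 + 0.03125 + 0.015625 + 0.0078125
= 1.9922
Since 1.9922 > 1, prefix-free code does not exist


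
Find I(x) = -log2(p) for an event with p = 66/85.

Information content I(x) = -log₂(p(x))
I = -log₂(66/85) = -log₂(0.7765)
I = 0.3650 bits


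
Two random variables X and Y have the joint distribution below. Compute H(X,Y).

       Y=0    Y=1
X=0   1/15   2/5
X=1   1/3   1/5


H(X,Y) = -Σ p(x,y) log₂ p(x,y)
  p(0,0)=1/15: -0.0667 × log₂(0.0667) = 0.2605
  p(0,1)=2/5: -0.4000 × log₂(0.4000) = 0.5288
  p(1,0)=1/3: -0.3333 × log₂(0.3333) = 0.5283
  p(1,1)=1/5: -0.2000 × log₂(0.2000) = 0.4644
H(X,Y) = 1.7819 bits


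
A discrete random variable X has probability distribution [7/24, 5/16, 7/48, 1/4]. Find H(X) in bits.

H(X) = -Σ p(x) log₂ p(x)
  -7/24 × log₂(7/24) = 0.5185
  -5/16 × log₂(5/16) = 0.5244
  -7/48 × log₂(7/48) = 0.4051
  -1/4 × log₂(1/4) = 0.5000
H(X) = 1.9479 bits


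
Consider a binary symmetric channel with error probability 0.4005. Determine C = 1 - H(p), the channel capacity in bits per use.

For BSC with error probability p:
C = 1 - H(p) where H(p) is binary entropy
H(0.4005) = -0.4005 × log₂(0.4005) - 0.5995 × log₂(0.5995)
H(p) = 0.9712
C = 1 - 0.9712 = 0.0288 bits/use


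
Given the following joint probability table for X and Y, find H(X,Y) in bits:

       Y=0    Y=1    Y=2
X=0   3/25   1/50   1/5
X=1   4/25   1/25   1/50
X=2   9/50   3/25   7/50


H(X,Y) = -Σ p(x,y) log₂ p(x,y)
  p(0,0)=3/25: -0.1200 × log₂(0.1200) = 0.3671
  p(0,1)=1/50: -0.0200 × log₂(0.0200) = 0.1129
  p(0,2)=1/5: -0.2000 × log₂(0.2000) = 0.4644
  p(1,0)=4/25: -0.1600 × log₂(0.1600) = 0.4230
  p(1,1)=1/25: -0.0400 × log₂(0.0400) = 0.1858
  p(1,2)=1/50: -0.0200 × log₂(0.0200) = 0.1129
  p(2,0)=9/50: -0.1800 × log₂(0.1800) = 0.4453
  p(2,1)=3/25: -0.1200 × log₂(0.1200) = 0.3671
  p(2,2)=7/50: -0.1400 × log₂(0.1400) = 0.3971
H(X,Y) = 2.8755 bits


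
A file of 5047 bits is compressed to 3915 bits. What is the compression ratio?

Compression ratio = Original / Compressed
= 5047 / 3915 = 1.29:1


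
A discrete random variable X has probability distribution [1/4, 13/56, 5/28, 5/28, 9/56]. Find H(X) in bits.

H(X) = -Σ p(x) log₂ p(x)
  -1/4 × log₂(1/4) = 0.5000
  -13/56 × log₂(13/56) = 0.4891
  -5/28 × log₂(5/28) = 0.4438
  -5/28 × log₂(5/28) = 0.4438
  -9/56 × log₂(9/56) = 0.4239
H(X) = 2.3006 bits


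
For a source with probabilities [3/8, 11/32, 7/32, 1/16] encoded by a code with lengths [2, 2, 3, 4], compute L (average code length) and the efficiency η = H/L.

Average length L = Σ p_i × l_i = 2.3438 bits
Entropy H = 1.7899 bits
Efficiency η = H/L × 100% = 76.37%


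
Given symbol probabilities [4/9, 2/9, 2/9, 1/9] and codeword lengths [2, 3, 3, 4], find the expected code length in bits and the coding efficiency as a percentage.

Average length L = Σ p_i × l_i = 2.6667 bits
Entropy H = 1.8366 bits
Efficiency η = H/L × 100% = 68.87%


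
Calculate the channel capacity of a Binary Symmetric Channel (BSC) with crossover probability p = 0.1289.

For BSC with error probability p:
C = 1 - H(p) where H(p) is binary entropy
H(0.1289) = -0.1289 × log₂(0.1289) - 0.8711 × log₂(0.8711)
H(p) = 0.5544
C = 1 - 0.5544 = 0.4456 bits/use


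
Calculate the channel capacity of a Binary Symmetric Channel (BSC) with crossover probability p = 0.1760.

For BSC with error probability p:
C = 1 - H(p) where H(p) is binary entropy
H(0.1760) = -0.1760 × log₂(0.1760) - 0.8240 × log₂(0.8240)
H(p) = 0.6712
C = 1 - 0.6712 = 0.3288 bits/use


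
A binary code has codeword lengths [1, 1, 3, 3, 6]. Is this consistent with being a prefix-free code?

Kraft inequality: Σ 2^(-l_i) ≤ 1 for prefix-free code
Calculating: 2^(-1) + 2^(-1) + 2^(-3) + 2^(-3) + 2^(-6)
= 0.5 + 0.5 + 0.125 + 0.125 + 0.015625
= 1.2656
Since 1.2656 > 1, prefix-free code does not exist


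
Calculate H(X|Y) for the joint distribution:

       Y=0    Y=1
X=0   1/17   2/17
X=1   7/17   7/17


H(X|Y) = Σ_y p(y) H(X|Y=y)
  p(Y=0) = 8/17, H(X|Y=0) = 0.5436
  p(Y=1) = 9/17, H(X|Y=1) = 0.7642
H(X|Y) = 0.4706×0.5436 + 0.5294×0.7642 = 0.6604 bits


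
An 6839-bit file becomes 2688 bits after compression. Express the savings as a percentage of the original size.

Space savings = (1 - Compressed/Original) × 100%
= (1 - 2688/6839) × 100%
= 60.70%


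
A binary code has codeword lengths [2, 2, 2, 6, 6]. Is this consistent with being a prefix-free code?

Kraft inequality: Σ 2^(-l_i) ≤ 1 for prefix-free code
Calculating: 2^(-2) + 2^(-2) + 2^(-2) + 2^(-6) + 2^(-6)
= 0.25 + 0.25 + 0.25 + 0.015625 + 0.015625
= 0.7812
Since 0.7812 ≤ 1, prefix-free code exists


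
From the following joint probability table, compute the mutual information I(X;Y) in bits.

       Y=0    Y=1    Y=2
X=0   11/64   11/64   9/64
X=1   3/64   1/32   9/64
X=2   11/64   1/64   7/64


H(X) = 1.5063, H(Y) = 1.5391, H(X,Y) = 2.9121
I(X;Y) = H(X) + H(Y) - H(X,Y) = 0.1334 bits


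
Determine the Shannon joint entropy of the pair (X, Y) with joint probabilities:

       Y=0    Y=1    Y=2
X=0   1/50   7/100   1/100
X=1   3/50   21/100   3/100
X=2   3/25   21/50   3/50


H(X,Y) = -Σ p(x,y) log₂ p(x,y)
  p(0,0)=1/50: -0.0200 × log₂(0.0200) = 0.1129
  p(0,1)=7/100: -0.0700 × log₂(0.0700) = 0.2686
  p(0,2)=1/100: -0.0100 × log₂(0.0100) = 0.0664
  p(1,0)=3/50: -0.0600 × log₂(0.0600) = 0.2435
  p(1,1)=21/100: -0.2100 × log₂(0.2100) = 0.4728
  p(1,2)=3/100: -0.0300 × log₂(0.0300) = 0.1518
  p(2,0)=3/25: -0.1200 × log₂(0.1200) = 0.3671
  p(2,1)=21/50: -0.4200 × log₂(0.4200) = 0.5256
  p(2,2)=3/50: -0.0600 × log₂(0.0600) = 0.2435
H(X,Y) = 2.4522 bits


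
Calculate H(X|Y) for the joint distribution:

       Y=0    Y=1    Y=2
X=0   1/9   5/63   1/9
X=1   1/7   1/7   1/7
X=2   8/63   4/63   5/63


H(X|Y) = Σ_y p(y) H(X|Y=y)
  p(Y=0) = 8/21, H(X|Y=0) = 1.5774
  p(Y=1) = 2/7, H(X|Y=1) = 1.4955
  p(Y=2) = 1/3, H(X|Y=2) = 1.5452
H(X|Y) = 0.3810×1.5774 + 0.2857×1.4955 + 0.3333×1.5452 = 1.5433 bits


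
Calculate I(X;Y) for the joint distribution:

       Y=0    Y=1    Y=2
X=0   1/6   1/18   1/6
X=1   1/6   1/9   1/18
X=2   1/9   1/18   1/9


H(X) = 1.5715, H(Y) = 1.5305, H(X,Y) = 3.0441
I(X;Y) = H(X) + H(Y) - H(X,Y) = 0.0579 bits


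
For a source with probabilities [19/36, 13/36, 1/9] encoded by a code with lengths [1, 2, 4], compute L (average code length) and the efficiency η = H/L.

Average length L = Σ p_i × l_i = 1.6944 bits
Entropy H = 1.3695 bits
Efficiency η = H/L × 100% = 80.82%


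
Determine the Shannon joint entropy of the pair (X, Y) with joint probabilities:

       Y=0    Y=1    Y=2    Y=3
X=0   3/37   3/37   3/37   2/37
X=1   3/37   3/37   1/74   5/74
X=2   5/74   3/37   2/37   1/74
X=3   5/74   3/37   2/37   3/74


H(X,Y) = -Σ p(x,y) log₂ p(x,y)
  p(0,0)=3/37: -0.0811 × log₂(0.0811) = 0.2939
  p(0,1)=3/37: -0.0811 × log₂(0.0811) = 0.2939
  p(0,2)=3/37: -0.0811 × log₂(0.0811) = 0.2939
  p(0,3)=2/37: -0.0541 × log₂(0.0541) = 0.2275
  p(1,0)=3/37: -0.0811 × log₂(0.0811) = 0.2939
  p(1,1)=3/37: -0.0811 × log₂(0.0811) = 0.2939
  p(1,2)=1/74: -0.0135 × log₂(0.0135) = 0.0839
  p(1,3)=5/74: -0.0676 × log₂(0.0676) = 0.2627
  p(2,0)=5/74: -0.0676 × log₂(0.0676) = 0.2627
  p(2,1)=3/37: -0.0811 × log₂(0.0811) = 0.2939
  p(2,2)=2/37: -0.0541 × log₂(0.0541) = 0.2275
  p(2,3)=1/74: -0.0135 × log₂(0.0135) = 0.0839
  p(3,0)=5/74: -0.0676 × log₂(0.0676) = 0.2627
  p(3,1)=3/37: -0.0811 × log₂(0.0811) = 0.2939
  p(3,2)=2/37: -0.0541 × log₂(0.0541) = 0.2275
  p(3,3)=3/74: -0.0405 × log₂(0.0405) = 0.1875
H(X,Y) = 3.8831 bits


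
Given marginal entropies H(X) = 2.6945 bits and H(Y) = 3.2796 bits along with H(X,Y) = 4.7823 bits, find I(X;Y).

I(X;Y) = H(X) + H(Y) - H(X,Y)
I(X;Y) = 2.6945 + 3.2796 - 4.7823 = 1.1918 bits


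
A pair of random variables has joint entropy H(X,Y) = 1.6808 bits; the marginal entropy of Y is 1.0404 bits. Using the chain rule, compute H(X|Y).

Chain rule: H(X,Y) = H(X|Y) + H(Y)
H(X|Y) = H(X,Y) - H(Y) = 1.6808 - 1.0404 = 0.6404 bits


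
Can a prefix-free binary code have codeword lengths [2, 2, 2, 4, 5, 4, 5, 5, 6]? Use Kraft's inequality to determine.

Kraft inequality: Σ 2^(-l_i) ≤ 1 for prefix-free code
Calculating: 2^(-2) + 2^(-2) + 2^(-2) + 2^(-4) + 2^(-5) + 2^(-4) + 2^(-5) + 2^(-5) + 2^(-6)
= 0.25 + 0.25 + 0.25 + 0.0625 + 0.03125 + 0.0625 + 0.03125 + 0.03125 + 0.015625
= 0.9844
Since 0.9844 ≤ 1, prefix-free code exists


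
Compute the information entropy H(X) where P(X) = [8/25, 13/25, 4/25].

H(X) = -Σ p(x) log₂ p(x)
  -8/25 × log₂(8/25) = 0.5260
  -13/25 × log₂(13/25) = 0.4906
  -4/25 × log₂(4/25) = 0.4230
H(X) = 1.4396 bits


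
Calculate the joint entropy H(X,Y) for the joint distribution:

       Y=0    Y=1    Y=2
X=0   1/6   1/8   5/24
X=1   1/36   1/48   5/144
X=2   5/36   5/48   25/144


H(X,Y) = -Σ p(x,y) log₂ p(x,y)
  p(0,0)=1/6: -0.1667 × log₂(0.1667) = 0.4308
  p(0,1)=1/8: -0.1250 × log₂(0.1250) = 0.3750
  p(0,2)=5/24: -0.2083 × log₂(0.2083) = 0.4715
  p(1,0)=1/36: -0.0278 × log₂(0.0278) = 0.1436
  p(1,1)=1/48: -0.0208 × log₂(0.0208) = 0.1164
  p(1,2)=5/144: -0.0347 × log₂(0.0347) = 0.1683
  p(2,0)=5/36: -0.1389 × log₂(0.1389) = 0.3956
  p(2,1)=5/48: -0.1042 × log₂(0.1042) = 0.3399
  p(2,2)=25/144: -0.1736 × log₂(0.1736) = 0.4386
H(X,Y) = 2.8796 bits


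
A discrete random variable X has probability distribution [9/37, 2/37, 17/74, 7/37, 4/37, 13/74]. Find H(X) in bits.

H(X) = -Σ p(x) log₂ p(x)
  -9/37 × log₂(9/37) = 0.4961
  -2/37 × log₂(2/37) = 0.2275
  -17/74 × log₂(17/74) = 0.4875
  -7/37 × log₂(7/37) = 0.4545
  -4/37 × log₂(4/37) = 0.3470
  -13/74 × log₂(13/74) = 0.4408
H(X) = 2.4533 bits


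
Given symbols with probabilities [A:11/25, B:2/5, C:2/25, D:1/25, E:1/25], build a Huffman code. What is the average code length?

Huffman tree construction:
Combine smallest probabilities repeatedly
Resulting codes:
  A: 0 (length 1)
  B: 11 (length 2)
  C: 100 (length 3)
  D: 1010 (length 4)
  E: 1011 (length 4)
Average length = Σ p(s) × length(s) = 1.8000 bits


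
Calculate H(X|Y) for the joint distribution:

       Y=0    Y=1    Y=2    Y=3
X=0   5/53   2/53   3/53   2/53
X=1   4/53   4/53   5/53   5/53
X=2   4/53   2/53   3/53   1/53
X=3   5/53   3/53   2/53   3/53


H(X|Y) = Σ_y p(y) H(X|Y=y)
  p(Y=0) = 18/53, H(X|Y=0) = 1.9911
  p(Y=1) = 11/53, H(X|Y=1) = 1.9363
  p(Y=2) = 13/53, H(X|Y=2) = 1.9220
  p(Y=3) = 11/53, H(X|Y=3) = 1.7899
H(X|Y) = 0.3396×1.9911 + 0.2075×1.9363 + 0.2453×1.9220 + 0.2075×1.7899 = 1.9210 bits


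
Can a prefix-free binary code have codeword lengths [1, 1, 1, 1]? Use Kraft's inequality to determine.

Kraft inequality: Σ 2^(-l_i) ≤ 1 for prefix-free code
Calculating: 2^(-1) + 2^(-1) + 2^(-1) + 2^(-1)
= 0.5 + 0.5 + 0.5 + 0.5
= 2.0000
Since 2.0000 > 1, prefix-free code does not exist


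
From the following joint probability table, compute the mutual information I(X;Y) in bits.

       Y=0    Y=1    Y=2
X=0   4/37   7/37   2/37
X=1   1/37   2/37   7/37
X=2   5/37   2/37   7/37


H(X) = 1.5709, H(Y) = 1.5534, H(X,Y) = 2.9239
I(X;Y) = H(X) + H(Y) - H(X,Y) = 0.2003 bits


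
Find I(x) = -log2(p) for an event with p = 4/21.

Information content I(x) = -log₂(p(x))
I = -log₂(4/21) = -log₂(0.1905)
I = 2.3923 bits


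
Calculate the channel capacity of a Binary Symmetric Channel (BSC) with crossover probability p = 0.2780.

For BSC with error probability p:
C = 1 - H(p) where H(p) is binary entropy
H(0.2780) = -0.2780 × log₂(0.2780) - 0.7220 × log₂(0.7220)
H(p) = 0.8527
C = 1 - 0.8527 = 0.1473 bits/use


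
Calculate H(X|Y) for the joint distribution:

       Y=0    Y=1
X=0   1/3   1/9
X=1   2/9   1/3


H(X|Y) = Σ_y p(y) H(X|Y=y)
  p(Y=0) = 5/9, H(X|Y=0) = 0.9710
  p(Y=1) = 4/9, H(X|Y=1) = 0.8113
H(X|Y) = 0.5556×0.9710 + 0.4444×0.8113 = 0.9000 bits


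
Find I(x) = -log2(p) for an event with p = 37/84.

Information content I(x) = -log₂(p(x))
I = -log₂(37/84) = -log₂(0.4405)
I = 1.1829 bits


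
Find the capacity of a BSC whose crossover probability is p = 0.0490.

For BSC with error probability p:
C = 1 - H(p) where H(p) is binary entropy
H(0.0490) = -0.0490 × log₂(0.0490) - 0.9510 × log₂(0.9510)
H(p) = 0.2821
C = 1 - 0.2821 = 0.7179 bits/use


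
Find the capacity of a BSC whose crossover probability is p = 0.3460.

For BSC with error probability p:
C = 1 - H(p) where H(p) is binary entropy
H(0.3460) = -0.3460 × log₂(0.3460) - 0.6540 × log₂(0.6540)
H(p) = 0.9304
C = 1 - 0.9304 = 0.0696 bits/use


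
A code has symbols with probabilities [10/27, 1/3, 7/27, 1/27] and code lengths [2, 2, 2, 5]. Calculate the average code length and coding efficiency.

Average length L = Σ p_i × l_i = 2.1111 bits
Entropy H = 1.7401 bits
Efficiency η = H/L × 100% = 82.42%


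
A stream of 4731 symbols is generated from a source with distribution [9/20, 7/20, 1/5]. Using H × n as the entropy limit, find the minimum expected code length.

Entropy H = 1.5129 bits/symbol
Minimum bits = H × n = 1.5129 × 4731
= 7157.47 bits


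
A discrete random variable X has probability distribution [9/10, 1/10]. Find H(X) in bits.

H(X) = -Σ p(x) log₂ p(x)
  -9/10 × log₂(9/10) = 0.1368
  -1/10 × log₂(1/10) = 0.3322
H(X) = 0.4690 bits


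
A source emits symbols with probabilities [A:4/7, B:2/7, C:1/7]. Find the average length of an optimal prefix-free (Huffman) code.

Huffman tree construction:
Combine smallest probabilities repeatedly
Resulting codes:
  A: 1 (length 1)
  B: 01 (length 2)
  C: 00 (length 2)
Average length = Σ p(s) × length(s) = 1.4286 bits


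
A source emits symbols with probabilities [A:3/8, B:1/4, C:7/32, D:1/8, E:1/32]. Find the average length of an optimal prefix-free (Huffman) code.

Huffman tree construction:
Combine smallest probabilities repeatedly
Resulting codes:
  A: 11 (length 2)
  B: 10 (length 2)
  C: 01 (length 2)
  D: 001 (length 3)
  E: 000 (length 3)
Average length = Σ p(s) × length(s) = 2.1562 bits


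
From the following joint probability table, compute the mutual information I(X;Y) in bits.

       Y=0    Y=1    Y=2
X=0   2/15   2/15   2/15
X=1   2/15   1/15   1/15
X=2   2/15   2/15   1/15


H(X) = 1.5656, H(Y) = 1.5656, H(X,Y) = 3.1069
I(X;Y) = H(X) + H(Y) - H(X,Y) = 0.0243 bits


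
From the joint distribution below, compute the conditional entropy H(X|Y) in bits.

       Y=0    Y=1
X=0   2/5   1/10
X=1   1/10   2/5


H(X|Y) = Σ_y p(y) H(X|Y=y)
  p(Y=0) = 1/2, H(X|Y=0) = 0.7219
  p(Y=1) = 1/2, H(X|Y=1) = 0.7219
H(X|Y) = 0.5000×0.7219 + 0.5000×0.7219 = 0.7219 bits


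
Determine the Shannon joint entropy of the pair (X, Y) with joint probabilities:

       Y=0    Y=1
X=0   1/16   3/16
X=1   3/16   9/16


H(X,Y) = -Σ p(x,y) log₂ p(x,y)
  p(0,0)=1/16: -0.0625 × log₂(0.0625) = 0.2500
  p(0,1)=3/16: -0.1875 × log₂(0.1875) = 0.4528
  p(1,0)=3/16: -0.1875 × log₂(0.1875) = 0.4528
  p(1,1)=9/16: -0.5625 × log₂(0.5625) = 0.4669
H(X,Y) = 1.6226 bits


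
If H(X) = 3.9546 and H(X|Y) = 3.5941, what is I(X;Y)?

I(X;Y) = H(X) - H(X|Y)
I(X;Y) = 3.9546 - 3.5941 = 0.3605 bits


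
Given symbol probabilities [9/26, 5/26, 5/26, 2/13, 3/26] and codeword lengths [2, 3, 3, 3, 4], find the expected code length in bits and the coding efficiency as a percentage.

Average length L = Σ p_i × l_i = 2.7692 bits
Entropy H = 2.2195 bits
Efficiency η = H/L × 100% = 80.15%


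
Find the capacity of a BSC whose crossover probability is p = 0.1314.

For BSC with error probability p:
C = 1 - H(p) where H(p) is binary entropy
H(0.1314) = -0.1314 × log₂(0.1314) - 0.8686 × log₂(0.8686)
H(p) = 0.5613
C = 1 - 0.5613 = 0.4387 bits/use


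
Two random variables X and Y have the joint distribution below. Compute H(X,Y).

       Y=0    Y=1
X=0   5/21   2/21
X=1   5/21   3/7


H(X,Y) = -Σ p(x,y) log₂ p(x,y)
  p(0,0)=5/21: -0.2381 × log₂(0.2381) = 0.4929
  p(0,1)=2/21: -0.0952 × log₂(0.0952) = 0.3231
  p(1,0)=5/21: -0.2381 × log₂(0.2381) = 0.4929
  p(1,1)=3/7: -0.4286 × log₂(0.4286) = 0.5239
H(X,Y) = 1.8329 bits


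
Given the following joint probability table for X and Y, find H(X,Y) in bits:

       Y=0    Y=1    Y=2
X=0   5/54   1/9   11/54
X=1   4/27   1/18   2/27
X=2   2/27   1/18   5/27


H(X,Y) = -Σ p(x,y) log₂ p(x,y)
  p(0,0)=5/54: -0.0926 × log₂(0.0926) = 0.3179
  p(0,1)=1/9: -0.1111 × log₂(0.1111) = 0.3522
  p(0,2)=11/54: -0.2037 × log₂(0.2037) = 0.4676
  p(1,0)=4/27: -0.1481 × log₂(0.1481) = 0.4081
  p(1,1)=1/18: -0.0556 × log₂(0.0556) = 0.2317
  p(1,2)=2/27: -0.0741 × log₂(0.0741) = 0.2781
  p(2,0)=2/27: -0.0741 × log₂(0.0741) = 0.2781
  p(2,1)=1/18: -0.0556 × log₂(0.0556) = 0.2317
  p(2,2)=5/27: -0.1852 × log₂(0.1852) = 0.4505
H(X,Y) = 3.0160 bits


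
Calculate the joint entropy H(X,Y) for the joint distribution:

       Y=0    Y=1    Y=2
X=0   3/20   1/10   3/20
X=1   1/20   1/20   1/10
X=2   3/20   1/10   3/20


H(X,Y) = -Σ p(x,y) log₂ p(x,y)
  p(0,0)=3/20: -0.1500 × log₂(0.1500) = 0.4105
  p(0,1)=1/10: -0.1000 × log₂(0.1000) = 0.3322
  p(0,2)=3/20: -0.1500 × log₂(0.1500) = 0.4105
  p(1,0)=1/20: -0.0500 × log₂(0.0500) = 0.2161
  p(1,1)=1/20: -0.0500 × log₂(0.0500) = 0.2161
  p(1,2)=1/10: -0.1000 × log₂(0.1000) = 0.3322
  p(2,0)=3/20: -0.1500 × log₂(0.1500) = 0.4105
  p(2,1)=1/10: -0.1000 × log₂(0.1000) = 0.3322
  p(2,2)=3/20: -0.1500 × log₂(0.1500) = 0.4105
H(X,Y) = 3.0710 bits


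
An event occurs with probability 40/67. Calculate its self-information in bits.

Information content I(x) = -log₂(p(x))
I = -log₂(40/67) = -log₂(0.5970)
I = 0.7442 bits


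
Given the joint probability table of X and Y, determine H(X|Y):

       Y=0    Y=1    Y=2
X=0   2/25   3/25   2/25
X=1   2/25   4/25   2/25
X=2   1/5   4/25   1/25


H(X|Y) = Σ_y p(y) H(X|Y=y)
  p(Y=0) = 9/25, H(X|Y=0) = 1.4355
  p(Y=1) = 11/25, H(X|Y=1) = 1.5726
  p(Y=2) = 1/5, H(X|Y=2) = 1.5219
H(X|Y) = 0.3600×1.4355 + 0.4400×1.5726 + 0.2000×1.5219 = 1.5131 bits
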